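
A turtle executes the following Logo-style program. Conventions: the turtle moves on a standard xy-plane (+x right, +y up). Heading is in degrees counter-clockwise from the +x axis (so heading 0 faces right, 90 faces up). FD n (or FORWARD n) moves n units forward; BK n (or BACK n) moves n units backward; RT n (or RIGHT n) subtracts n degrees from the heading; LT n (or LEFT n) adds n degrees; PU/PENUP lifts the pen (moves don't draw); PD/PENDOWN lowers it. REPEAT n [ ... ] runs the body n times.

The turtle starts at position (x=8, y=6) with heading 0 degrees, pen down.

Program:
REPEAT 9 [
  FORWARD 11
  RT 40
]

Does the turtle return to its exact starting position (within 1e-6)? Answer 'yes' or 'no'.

Answer: yes

Derivation:
Executing turtle program step by step:
Start: pos=(8,6), heading=0, pen down
REPEAT 9 [
  -- iteration 1/9 --
  FD 11: (8,6) -> (19,6) [heading=0, draw]
  RT 40: heading 0 -> 320
  -- iteration 2/9 --
  FD 11: (19,6) -> (27.426,-1.071) [heading=320, draw]
  RT 40: heading 320 -> 280
  -- iteration 3/9 --
  FD 11: (27.426,-1.071) -> (29.337,-11.904) [heading=280, draw]
  RT 40: heading 280 -> 240
  -- iteration 4/9 --
  FD 11: (29.337,-11.904) -> (23.837,-21.43) [heading=240, draw]
  RT 40: heading 240 -> 200
  -- iteration 5/9 --
  FD 11: (23.837,-21.43) -> (13.5,-25.192) [heading=200, draw]
  RT 40: heading 200 -> 160
  -- iteration 6/9 --
  FD 11: (13.5,-25.192) -> (3.163,-21.43) [heading=160, draw]
  RT 40: heading 160 -> 120
  -- iteration 7/9 --
  FD 11: (3.163,-21.43) -> (-2.337,-11.904) [heading=120, draw]
  RT 40: heading 120 -> 80
  -- iteration 8/9 --
  FD 11: (-2.337,-11.904) -> (-0.426,-1.071) [heading=80, draw]
  RT 40: heading 80 -> 40
  -- iteration 9/9 --
  FD 11: (-0.426,-1.071) -> (8,6) [heading=40, draw]
  RT 40: heading 40 -> 0
]
Final: pos=(8,6), heading=0, 9 segment(s) drawn

Start position: (8, 6)
Final position: (8, 6)
Distance = 0; < 1e-6 -> CLOSED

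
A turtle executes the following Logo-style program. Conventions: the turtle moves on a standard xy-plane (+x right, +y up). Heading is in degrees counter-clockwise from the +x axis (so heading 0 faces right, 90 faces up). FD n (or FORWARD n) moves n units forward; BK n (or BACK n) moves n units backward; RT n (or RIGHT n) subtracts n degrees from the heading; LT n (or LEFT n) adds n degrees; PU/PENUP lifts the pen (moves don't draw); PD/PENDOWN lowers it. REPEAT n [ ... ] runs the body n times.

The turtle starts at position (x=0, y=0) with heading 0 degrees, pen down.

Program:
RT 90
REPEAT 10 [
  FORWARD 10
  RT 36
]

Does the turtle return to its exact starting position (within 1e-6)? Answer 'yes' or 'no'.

Executing turtle program step by step:
Start: pos=(0,0), heading=0, pen down
RT 90: heading 0 -> 270
REPEAT 10 [
  -- iteration 1/10 --
  FD 10: (0,0) -> (0,-10) [heading=270, draw]
  RT 36: heading 270 -> 234
  -- iteration 2/10 --
  FD 10: (0,-10) -> (-5.878,-18.09) [heading=234, draw]
  RT 36: heading 234 -> 198
  -- iteration 3/10 --
  FD 10: (-5.878,-18.09) -> (-15.388,-21.18) [heading=198, draw]
  RT 36: heading 198 -> 162
  -- iteration 4/10 --
  FD 10: (-15.388,-21.18) -> (-24.899,-18.09) [heading=162, draw]
  RT 36: heading 162 -> 126
  -- iteration 5/10 --
  FD 10: (-24.899,-18.09) -> (-30.777,-10) [heading=126, draw]
  RT 36: heading 126 -> 90
  -- iteration 6/10 --
  FD 10: (-30.777,-10) -> (-30.777,0) [heading=90, draw]
  RT 36: heading 90 -> 54
  -- iteration 7/10 --
  FD 10: (-30.777,0) -> (-24.899,8.09) [heading=54, draw]
  RT 36: heading 54 -> 18
  -- iteration 8/10 --
  FD 10: (-24.899,8.09) -> (-15.388,11.18) [heading=18, draw]
  RT 36: heading 18 -> 342
  -- iteration 9/10 --
  FD 10: (-15.388,11.18) -> (-5.878,8.09) [heading=342, draw]
  RT 36: heading 342 -> 306
  -- iteration 10/10 --
  FD 10: (-5.878,8.09) -> (0,0) [heading=306, draw]
  RT 36: heading 306 -> 270
]
Final: pos=(0,0), heading=270, 10 segment(s) drawn

Start position: (0, 0)
Final position: (0, 0)
Distance = 0; < 1e-6 -> CLOSED

Answer: yes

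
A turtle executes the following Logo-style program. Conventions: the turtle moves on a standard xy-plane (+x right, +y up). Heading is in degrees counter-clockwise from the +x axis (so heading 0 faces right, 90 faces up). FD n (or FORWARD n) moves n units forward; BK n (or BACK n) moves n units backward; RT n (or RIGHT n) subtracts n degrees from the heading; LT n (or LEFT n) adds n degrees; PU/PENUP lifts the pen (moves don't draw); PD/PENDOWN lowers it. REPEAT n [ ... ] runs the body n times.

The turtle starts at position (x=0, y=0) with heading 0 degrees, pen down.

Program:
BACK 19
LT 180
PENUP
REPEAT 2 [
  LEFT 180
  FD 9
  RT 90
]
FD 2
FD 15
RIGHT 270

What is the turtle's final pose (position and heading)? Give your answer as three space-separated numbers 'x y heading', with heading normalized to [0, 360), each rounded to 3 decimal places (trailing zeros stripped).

Answer: 7 9 90

Derivation:
Executing turtle program step by step:
Start: pos=(0,0), heading=0, pen down
BK 19: (0,0) -> (-19,0) [heading=0, draw]
LT 180: heading 0 -> 180
PU: pen up
REPEAT 2 [
  -- iteration 1/2 --
  LT 180: heading 180 -> 0
  FD 9: (-19,0) -> (-10,0) [heading=0, move]
  RT 90: heading 0 -> 270
  -- iteration 2/2 --
  LT 180: heading 270 -> 90
  FD 9: (-10,0) -> (-10,9) [heading=90, move]
  RT 90: heading 90 -> 0
]
FD 2: (-10,9) -> (-8,9) [heading=0, move]
FD 15: (-8,9) -> (7,9) [heading=0, move]
RT 270: heading 0 -> 90
Final: pos=(7,9), heading=90, 1 segment(s) drawn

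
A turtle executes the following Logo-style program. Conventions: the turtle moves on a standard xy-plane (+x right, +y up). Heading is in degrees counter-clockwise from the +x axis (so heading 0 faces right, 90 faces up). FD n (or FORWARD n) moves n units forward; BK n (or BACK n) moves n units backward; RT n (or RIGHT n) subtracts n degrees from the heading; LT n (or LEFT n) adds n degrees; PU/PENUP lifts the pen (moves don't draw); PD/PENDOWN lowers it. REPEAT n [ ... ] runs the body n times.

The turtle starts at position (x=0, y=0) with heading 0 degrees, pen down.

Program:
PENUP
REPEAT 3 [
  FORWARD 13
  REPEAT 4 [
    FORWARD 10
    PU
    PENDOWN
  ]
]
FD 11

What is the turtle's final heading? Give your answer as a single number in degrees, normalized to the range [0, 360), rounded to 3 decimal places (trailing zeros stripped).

Executing turtle program step by step:
Start: pos=(0,0), heading=0, pen down
PU: pen up
REPEAT 3 [
  -- iteration 1/3 --
  FD 13: (0,0) -> (13,0) [heading=0, move]
  REPEAT 4 [
    -- iteration 1/4 --
    FD 10: (13,0) -> (23,0) [heading=0, move]
    PU: pen up
    PD: pen down
    -- iteration 2/4 --
    FD 10: (23,0) -> (33,0) [heading=0, draw]
    PU: pen up
    PD: pen down
    -- iteration 3/4 --
    FD 10: (33,0) -> (43,0) [heading=0, draw]
    PU: pen up
    PD: pen down
    -- iteration 4/4 --
    FD 10: (43,0) -> (53,0) [heading=0, draw]
    PU: pen up
    PD: pen down
  ]
  -- iteration 2/3 --
  FD 13: (53,0) -> (66,0) [heading=0, draw]
  REPEAT 4 [
    -- iteration 1/4 --
    FD 10: (66,0) -> (76,0) [heading=0, draw]
    PU: pen up
    PD: pen down
    -- iteration 2/4 --
    FD 10: (76,0) -> (86,0) [heading=0, draw]
    PU: pen up
    PD: pen down
    -- iteration 3/4 --
    FD 10: (86,0) -> (96,0) [heading=0, draw]
    PU: pen up
    PD: pen down
    -- iteration 4/4 --
    FD 10: (96,0) -> (106,0) [heading=0, draw]
    PU: pen up
    PD: pen down
  ]
  -- iteration 3/3 --
  FD 13: (106,0) -> (119,0) [heading=0, draw]
  REPEAT 4 [
    -- iteration 1/4 --
    FD 10: (119,0) -> (129,0) [heading=0, draw]
    PU: pen up
    PD: pen down
    -- iteration 2/4 --
    FD 10: (129,0) -> (139,0) [heading=0, draw]
    PU: pen up
    PD: pen down
    -- iteration 3/4 --
    FD 10: (139,0) -> (149,0) [heading=0, draw]
    PU: pen up
    PD: pen down
    -- iteration 4/4 --
    FD 10: (149,0) -> (159,0) [heading=0, draw]
    PU: pen up
    PD: pen down
  ]
]
FD 11: (159,0) -> (170,0) [heading=0, draw]
Final: pos=(170,0), heading=0, 14 segment(s) drawn

Answer: 0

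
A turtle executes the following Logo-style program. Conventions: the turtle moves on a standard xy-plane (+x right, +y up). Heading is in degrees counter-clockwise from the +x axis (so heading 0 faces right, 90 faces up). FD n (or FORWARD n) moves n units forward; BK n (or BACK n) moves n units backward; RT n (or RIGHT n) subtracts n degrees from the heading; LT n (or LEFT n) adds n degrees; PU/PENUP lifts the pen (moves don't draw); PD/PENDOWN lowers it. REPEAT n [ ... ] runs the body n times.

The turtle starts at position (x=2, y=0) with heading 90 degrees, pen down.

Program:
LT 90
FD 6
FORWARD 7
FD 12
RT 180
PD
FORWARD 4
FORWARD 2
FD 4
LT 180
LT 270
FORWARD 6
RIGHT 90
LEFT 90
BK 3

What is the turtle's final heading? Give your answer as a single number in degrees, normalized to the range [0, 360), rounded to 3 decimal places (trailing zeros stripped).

Answer: 90

Derivation:
Executing turtle program step by step:
Start: pos=(2,0), heading=90, pen down
LT 90: heading 90 -> 180
FD 6: (2,0) -> (-4,0) [heading=180, draw]
FD 7: (-4,0) -> (-11,0) [heading=180, draw]
FD 12: (-11,0) -> (-23,0) [heading=180, draw]
RT 180: heading 180 -> 0
PD: pen down
FD 4: (-23,0) -> (-19,0) [heading=0, draw]
FD 2: (-19,0) -> (-17,0) [heading=0, draw]
FD 4: (-17,0) -> (-13,0) [heading=0, draw]
LT 180: heading 0 -> 180
LT 270: heading 180 -> 90
FD 6: (-13,0) -> (-13,6) [heading=90, draw]
RT 90: heading 90 -> 0
LT 90: heading 0 -> 90
BK 3: (-13,6) -> (-13,3) [heading=90, draw]
Final: pos=(-13,3), heading=90, 8 segment(s) drawn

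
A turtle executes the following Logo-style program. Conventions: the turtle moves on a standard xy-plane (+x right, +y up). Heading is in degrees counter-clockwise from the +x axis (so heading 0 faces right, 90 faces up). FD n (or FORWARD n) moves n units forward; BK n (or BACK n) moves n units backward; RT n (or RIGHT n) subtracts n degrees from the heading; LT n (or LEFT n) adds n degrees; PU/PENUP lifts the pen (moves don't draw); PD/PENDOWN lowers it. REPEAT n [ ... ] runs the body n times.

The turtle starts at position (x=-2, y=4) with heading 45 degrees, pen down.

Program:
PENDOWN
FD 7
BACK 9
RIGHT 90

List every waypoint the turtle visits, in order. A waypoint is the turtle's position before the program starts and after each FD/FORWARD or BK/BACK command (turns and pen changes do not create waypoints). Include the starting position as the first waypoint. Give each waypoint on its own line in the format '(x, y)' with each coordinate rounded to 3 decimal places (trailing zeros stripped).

Executing turtle program step by step:
Start: pos=(-2,4), heading=45, pen down
PD: pen down
FD 7: (-2,4) -> (2.95,8.95) [heading=45, draw]
BK 9: (2.95,8.95) -> (-3.414,2.586) [heading=45, draw]
RT 90: heading 45 -> 315
Final: pos=(-3.414,2.586), heading=315, 2 segment(s) drawn
Waypoints (3 total):
(-2, 4)
(2.95, 8.95)
(-3.414, 2.586)

Answer: (-2, 4)
(2.95, 8.95)
(-3.414, 2.586)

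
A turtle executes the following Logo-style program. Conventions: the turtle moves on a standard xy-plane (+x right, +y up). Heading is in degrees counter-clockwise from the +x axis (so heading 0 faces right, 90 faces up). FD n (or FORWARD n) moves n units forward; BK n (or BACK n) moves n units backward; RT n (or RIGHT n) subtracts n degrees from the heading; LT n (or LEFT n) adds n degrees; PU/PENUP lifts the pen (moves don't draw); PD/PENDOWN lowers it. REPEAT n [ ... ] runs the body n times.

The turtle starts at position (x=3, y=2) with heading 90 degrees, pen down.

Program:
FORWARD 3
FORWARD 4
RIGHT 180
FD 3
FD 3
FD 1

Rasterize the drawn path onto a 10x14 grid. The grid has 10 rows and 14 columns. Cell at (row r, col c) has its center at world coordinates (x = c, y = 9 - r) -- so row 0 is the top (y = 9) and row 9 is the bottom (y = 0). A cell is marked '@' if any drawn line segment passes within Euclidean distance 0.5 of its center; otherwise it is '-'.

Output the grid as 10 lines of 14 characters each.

Answer: ---@----------
---@----------
---@----------
---@----------
---@----------
---@----------
---@----------
---@----------
--------------
--------------

Derivation:
Segment 0: (3,2) -> (3,5)
Segment 1: (3,5) -> (3,9)
Segment 2: (3,9) -> (3,6)
Segment 3: (3,6) -> (3,3)
Segment 4: (3,3) -> (3,2)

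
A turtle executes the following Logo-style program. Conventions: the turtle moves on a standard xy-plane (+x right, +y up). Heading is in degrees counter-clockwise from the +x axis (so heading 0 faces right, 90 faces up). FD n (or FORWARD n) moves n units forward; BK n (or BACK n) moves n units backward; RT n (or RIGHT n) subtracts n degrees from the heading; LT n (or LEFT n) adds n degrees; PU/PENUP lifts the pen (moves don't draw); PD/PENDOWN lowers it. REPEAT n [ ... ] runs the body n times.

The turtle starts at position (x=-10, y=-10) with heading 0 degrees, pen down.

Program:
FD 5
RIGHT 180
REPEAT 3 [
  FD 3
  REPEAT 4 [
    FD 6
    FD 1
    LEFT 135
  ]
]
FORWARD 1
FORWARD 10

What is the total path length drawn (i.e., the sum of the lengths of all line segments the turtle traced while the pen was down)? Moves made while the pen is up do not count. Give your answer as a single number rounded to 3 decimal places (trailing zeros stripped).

Executing turtle program step by step:
Start: pos=(-10,-10), heading=0, pen down
FD 5: (-10,-10) -> (-5,-10) [heading=0, draw]
RT 180: heading 0 -> 180
REPEAT 3 [
  -- iteration 1/3 --
  FD 3: (-5,-10) -> (-8,-10) [heading=180, draw]
  REPEAT 4 [
    -- iteration 1/4 --
    FD 6: (-8,-10) -> (-14,-10) [heading=180, draw]
    FD 1: (-14,-10) -> (-15,-10) [heading=180, draw]
    LT 135: heading 180 -> 315
    -- iteration 2/4 --
    FD 6: (-15,-10) -> (-10.757,-14.243) [heading=315, draw]
    FD 1: (-10.757,-14.243) -> (-10.05,-14.95) [heading=315, draw]
    LT 135: heading 315 -> 90
    -- iteration 3/4 --
    FD 6: (-10.05,-14.95) -> (-10.05,-8.95) [heading=90, draw]
    FD 1: (-10.05,-8.95) -> (-10.05,-7.95) [heading=90, draw]
    LT 135: heading 90 -> 225
    -- iteration 4/4 --
    FD 6: (-10.05,-7.95) -> (-14.293,-12.192) [heading=225, draw]
    FD 1: (-14.293,-12.192) -> (-15,-12.899) [heading=225, draw]
    LT 135: heading 225 -> 0
  ]
  -- iteration 2/3 --
  FD 3: (-15,-12.899) -> (-12,-12.899) [heading=0, draw]
  REPEAT 4 [
    -- iteration 1/4 --
    FD 6: (-12,-12.899) -> (-6,-12.899) [heading=0, draw]
    FD 1: (-6,-12.899) -> (-5,-12.899) [heading=0, draw]
    LT 135: heading 0 -> 135
    -- iteration 2/4 --
    FD 6: (-5,-12.899) -> (-9.243,-8.657) [heading=135, draw]
    FD 1: (-9.243,-8.657) -> (-9.95,-7.95) [heading=135, draw]
    LT 135: heading 135 -> 270
    -- iteration 3/4 --
    FD 6: (-9.95,-7.95) -> (-9.95,-13.95) [heading=270, draw]
    FD 1: (-9.95,-13.95) -> (-9.95,-14.95) [heading=270, draw]
    LT 135: heading 270 -> 45
    -- iteration 4/4 --
    FD 6: (-9.95,-14.95) -> (-5.707,-10.707) [heading=45, draw]
    FD 1: (-5.707,-10.707) -> (-5,-10) [heading=45, draw]
    LT 135: heading 45 -> 180
  ]
  -- iteration 3/3 --
  FD 3: (-5,-10) -> (-8,-10) [heading=180, draw]
  REPEAT 4 [
    -- iteration 1/4 --
    FD 6: (-8,-10) -> (-14,-10) [heading=180, draw]
    FD 1: (-14,-10) -> (-15,-10) [heading=180, draw]
    LT 135: heading 180 -> 315
    -- iteration 2/4 --
    FD 6: (-15,-10) -> (-10.757,-14.243) [heading=315, draw]
    FD 1: (-10.757,-14.243) -> (-10.05,-14.95) [heading=315, draw]
    LT 135: heading 315 -> 90
    -- iteration 3/4 --
    FD 6: (-10.05,-14.95) -> (-10.05,-8.95) [heading=90, draw]
    FD 1: (-10.05,-8.95) -> (-10.05,-7.95) [heading=90, draw]
    LT 135: heading 90 -> 225
    -- iteration 4/4 --
    FD 6: (-10.05,-7.95) -> (-14.293,-12.192) [heading=225, draw]
    FD 1: (-14.293,-12.192) -> (-15,-12.899) [heading=225, draw]
    LT 135: heading 225 -> 0
  ]
]
FD 1: (-15,-12.899) -> (-14,-12.899) [heading=0, draw]
FD 10: (-14,-12.899) -> (-4,-12.899) [heading=0, draw]
Final: pos=(-4,-12.899), heading=0, 30 segment(s) drawn

Segment lengths:
  seg 1: (-10,-10) -> (-5,-10), length = 5
  seg 2: (-5,-10) -> (-8,-10), length = 3
  seg 3: (-8,-10) -> (-14,-10), length = 6
  seg 4: (-14,-10) -> (-15,-10), length = 1
  seg 5: (-15,-10) -> (-10.757,-14.243), length = 6
  seg 6: (-10.757,-14.243) -> (-10.05,-14.95), length = 1
  seg 7: (-10.05,-14.95) -> (-10.05,-8.95), length = 6
  seg 8: (-10.05,-8.95) -> (-10.05,-7.95), length = 1
  seg 9: (-10.05,-7.95) -> (-14.293,-12.192), length = 6
  seg 10: (-14.293,-12.192) -> (-15,-12.899), length = 1
  seg 11: (-15,-12.899) -> (-12,-12.899), length = 3
  seg 12: (-12,-12.899) -> (-6,-12.899), length = 6
  seg 13: (-6,-12.899) -> (-5,-12.899), length = 1
  seg 14: (-5,-12.899) -> (-9.243,-8.657), length = 6
  seg 15: (-9.243,-8.657) -> (-9.95,-7.95), length = 1
  seg 16: (-9.95,-7.95) -> (-9.95,-13.95), length = 6
  seg 17: (-9.95,-13.95) -> (-9.95,-14.95), length = 1
  seg 18: (-9.95,-14.95) -> (-5.707,-10.707), length = 6
  seg 19: (-5.707,-10.707) -> (-5,-10), length = 1
  seg 20: (-5,-10) -> (-8,-10), length = 3
  seg 21: (-8,-10) -> (-14,-10), length = 6
  seg 22: (-14,-10) -> (-15,-10), length = 1
  seg 23: (-15,-10) -> (-10.757,-14.243), length = 6
  seg 24: (-10.757,-14.243) -> (-10.05,-14.95), length = 1
  seg 25: (-10.05,-14.95) -> (-10.05,-8.95), length = 6
  seg 26: (-10.05,-8.95) -> (-10.05,-7.95), length = 1
  seg 27: (-10.05,-7.95) -> (-14.293,-12.192), length = 6
  seg 28: (-14.293,-12.192) -> (-15,-12.899), length = 1
  seg 29: (-15,-12.899) -> (-14,-12.899), length = 1
  seg 30: (-14,-12.899) -> (-4,-12.899), length = 10
Total = 109

Answer: 109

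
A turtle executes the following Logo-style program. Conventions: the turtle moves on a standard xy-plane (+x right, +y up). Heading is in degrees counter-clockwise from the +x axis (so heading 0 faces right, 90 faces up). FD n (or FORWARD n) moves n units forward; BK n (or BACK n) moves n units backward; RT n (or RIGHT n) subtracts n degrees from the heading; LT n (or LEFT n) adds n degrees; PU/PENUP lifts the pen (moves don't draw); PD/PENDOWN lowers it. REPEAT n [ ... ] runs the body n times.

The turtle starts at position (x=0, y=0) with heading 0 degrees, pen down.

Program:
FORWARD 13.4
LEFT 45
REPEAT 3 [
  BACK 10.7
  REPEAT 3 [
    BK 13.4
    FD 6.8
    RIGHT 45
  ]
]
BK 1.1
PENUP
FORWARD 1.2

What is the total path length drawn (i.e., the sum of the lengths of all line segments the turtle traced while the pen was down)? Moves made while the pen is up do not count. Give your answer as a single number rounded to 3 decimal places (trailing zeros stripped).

Answer: 228.4

Derivation:
Executing turtle program step by step:
Start: pos=(0,0), heading=0, pen down
FD 13.4: (0,0) -> (13.4,0) [heading=0, draw]
LT 45: heading 0 -> 45
REPEAT 3 [
  -- iteration 1/3 --
  BK 10.7: (13.4,0) -> (5.834,-7.566) [heading=45, draw]
  REPEAT 3 [
    -- iteration 1/3 --
    BK 13.4: (5.834,-7.566) -> (-3.641,-17.041) [heading=45, draw]
    FD 6.8: (-3.641,-17.041) -> (1.167,-12.233) [heading=45, draw]
    RT 45: heading 45 -> 0
    -- iteration 2/3 --
    BK 13.4: (1.167,-12.233) -> (-12.233,-12.233) [heading=0, draw]
    FD 6.8: (-12.233,-12.233) -> (-5.433,-12.233) [heading=0, draw]
    RT 45: heading 0 -> 315
    -- iteration 3/3 --
    BK 13.4: (-5.433,-12.233) -> (-14.908,-2.758) [heading=315, draw]
    FD 6.8: (-14.908,-2.758) -> (-10.1,-7.566) [heading=315, draw]
    RT 45: heading 315 -> 270
  ]
  -- iteration 2/3 --
  BK 10.7: (-10.1,-7.566) -> (-10.1,3.134) [heading=270, draw]
  REPEAT 3 [
    -- iteration 1/3 --
    BK 13.4: (-10.1,3.134) -> (-10.1,16.534) [heading=270, draw]
    FD 6.8: (-10.1,16.534) -> (-10.1,9.734) [heading=270, draw]
    RT 45: heading 270 -> 225
    -- iteration 2/3 --
    BK 13.4: (-10.1,9.734) -> (-0.625,19.209) [heading=225, draw]
    FD 6.8: (-0.625,19.209) -> (-5.433,14.401) [heading=225, draw]
    RT 45: heading 225 -> 180
    -- iteration 3/3 --
    BK 13.4: (-5.433,14.401) -> (7.967,14.401) [heading=180, draw]
    FD 6.8: (7.967,14.401) -> (1.167,14.401) [heading=180, draw]
    RT 45: heading 180 -> 135
  ]
  -- iteration 3/3 --
  BK 10.7: (1.167,14.401) -> (8.733,6.835) [heading=135, draw]
  REPEAT 3 [
    -- iteration 1/3 --
    BK 13.4: (8.733,6.835) -> (18.208,-2.64) [heading=135, draw]
    FD 6.8: (18.208,-2.64) -> (13.4,2.168) [heading=135, draw]
    RT 45: heading 135 -> 90
    -- iteration 2/3 --
    BK 13.4: (13.4,2.168) -> (13.4,-11.232) [heading=90, draw]
    FD 6.8: (13.4,-11.232) -> (13.4,-4.432) [heading=90, draw]
    RT 45: heading 90 -> 45
    -- iteration 3/3 --
    BK 13.4: (13.4,-4.432) -> (3.925,-13.907) [heading=45, draw]
    FD 6.8: (3.925,-13.907) -> (8.733,-9.099) [heading=45, draw]
    RT 45: heading 45 -> 0
  ]
]
BK 1.1: (8.733,-9.099) -> (7.633,-9.099) [heading=0, draw]
PU: pen up
FD 1.2: (7.633,-9.099) -> (8.833,-9.099) [heading=0, move]
Final: pos=(8.833,-9.099), heading=0, 23 segment(s) drawn

Segment lengths:
  seg 1: (0,0) -> (13.4,0), length = 13.4
  seg 2: (13.4,0) -> (5.834,-7.566), length = 10.7
  seg 3: (5.834,-7.566) -> (-3.641,-17.041), length = 13.4
  seg 4: (-3.641,-17.041) -> (1.167,-12.233), length = 6.8
  seg 5: (1.167,-12.233) -> (-12.233,-12.233), length = 13.4
  seg 6: (-12.233,-12.233) -> (-5.433,-12.233), length = 6.8
  seg 7: (-5.433,-12.233) -> (-14.908,-2.758), length = 13.4
  seg 8: (-14.908,-2.758) -> (-10.1,-7.566), length = 6.8
  seg 9: (-10.1,-7.566) -> (-10.1,3.134), length = 10.7
  seg 10: (-10.1,3.134) -> (-10.1,16.534), length = 13.4
  seg 11: (-10.1,16.534) -> (-10.1,9.734), length = 6.8
  seg 12: (-10.1,9.734) -> (-0.625,19.209), length = 13.4
  seg 13: (-0.625,19.209) -> (-5.433,14.401), length = 6.8
  seg 14: (-5.433,14.401) -> (7.967,14.401), length = 13.4
  seg 15: (7.967,14.401) -> (1.167,14.401), length = 6.8
  seg 16: (1.167,14.401) -> (8.733,6.835), length = 10.7
  seg 17: (8.733,6.835) -> (18.208,-2.64), length = 13.4
  seg 18: (18.208,-2.64) -> (13.4,2.168), length = 6.8
  seg 19: (13.4,2.168) -> (13.4,-11.232), length = 13.4
  seg 20: (13.4,-11.232) -> (13.4,-4.432), length = 6.8
  seg 21: (13.4,-4.432) -> (3.925,-13.907), length = 13.4
  seg 22: (3.925,-13.907) -> (8.733,-9.099), length = 6.8
  seg 23: (8.733,-9.099) -> (7.633,-9.099), length = 1.1
Total = 228.4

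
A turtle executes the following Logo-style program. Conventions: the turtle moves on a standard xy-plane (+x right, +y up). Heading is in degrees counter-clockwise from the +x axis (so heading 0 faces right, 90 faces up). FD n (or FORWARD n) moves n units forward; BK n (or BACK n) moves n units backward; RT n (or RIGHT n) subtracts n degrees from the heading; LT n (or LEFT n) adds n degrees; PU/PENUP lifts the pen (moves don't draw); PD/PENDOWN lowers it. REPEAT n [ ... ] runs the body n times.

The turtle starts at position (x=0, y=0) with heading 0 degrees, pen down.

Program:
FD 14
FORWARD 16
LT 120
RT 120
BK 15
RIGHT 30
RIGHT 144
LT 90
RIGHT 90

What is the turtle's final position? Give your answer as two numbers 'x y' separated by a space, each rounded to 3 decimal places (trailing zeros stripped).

Answer: 15 0

Derivation:
Executing turtle program step by step:
Start: pos=(0,0), heading=0, pen down
FD 14: (0,0) -> (14,0) [heading=0, draw]
FD 16: (14,0) -> (30,0) [heading=0, draw]
LT 120: heading 0 -> 120
RT 120: heading 120 -> 0
BK 15: (30,0) -> (15,0) [heading=0, draw]
RT 30: heading 0 -> 330
RT 144: heading 330 -> 186
LT 90: heading 186 -> 276
RT 90: heading 276 -> 186
Final: pos=(15,0), heading=186, 3 segment(s) drawn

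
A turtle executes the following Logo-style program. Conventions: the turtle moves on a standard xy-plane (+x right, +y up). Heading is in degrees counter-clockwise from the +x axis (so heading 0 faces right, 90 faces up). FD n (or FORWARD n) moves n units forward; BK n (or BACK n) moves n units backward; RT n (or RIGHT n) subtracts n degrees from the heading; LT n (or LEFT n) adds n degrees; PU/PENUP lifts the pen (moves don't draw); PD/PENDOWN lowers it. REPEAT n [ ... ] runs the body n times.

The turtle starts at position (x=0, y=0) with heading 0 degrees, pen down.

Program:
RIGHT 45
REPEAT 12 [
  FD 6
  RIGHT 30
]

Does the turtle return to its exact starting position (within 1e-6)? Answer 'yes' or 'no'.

Answer: yes

Derivation:
Executing turtle program step by step:
Start: pos=(0,0), heading=0, pen down
RT 45: heading 0 -> 315
REPEAT 12 [
  -- iteration 1/12 --
  FD 6: (0,0) -> (4.243,-4.243) [heading=315, draw]
  RT 30: heading 315 -> 285
  -- iteration 2/12 --
  FD 6: (4.243,-4.243) -> (5.796,-10.038) [heading=285, draw]
  RT 30: heading 285 -> 255
  -- iteration 3/12 --
  FD 6: (5.796,-10.038) -> (4.243,-15.834) [heading=255, draw]
  RT 30: heading 255 -> 225
  -- iteration 4/12 --
  FD 6: (4.243,-15.834) -> (0,-20.076) [heading=225, draw]
  RT 30: heading 225 -> 195
  -- iteration 5/12 --
  FD 6: (0,-20.076) -> (-5.796,-21.629) [heading=195, draw]
  RT 30: heading 195 -> 165
  -- iteration 6/12 --
  FD 6: (-5.796,-21.629) -> (-11.591,-20.076) [heading=165, draw]
  RT 30: heading 165 -> 135
  -- iteration 7/12 --
  FD 6: (-11.591,-20.076) -> (-15.834,-15.834) [heading=135, draw]
  RT 30: heading 135 -> 105
  -- iteration 8/12 --
  FD 6: (-15.834,-15.834) -> (-17.387,-10.038) [heading=105, draw]
  RT 30: heading 105 -> 75
  -- iteration 9/12 --
  FD 6: (-17.387,-10.038) -> (-15.834,-4.243) [heading=75, draw]
  RT 30: heading 75 -> 45
  -- iteration 10/12 --
  FD 6: (-15.834,-4.243) -> (-11.591,0) [heading=45, draw]
  RT 30: heading 45 -> 15
  -- iteration 11/12 --
  FD 6: (-11.591,0) -> (-5.796,1.553) [heading=15, draw]
  RT 30: heading 15 -> 345
  -- iteration 12/12 --
  FD 6: (-5.796,1.553) -> (0,0) [heading=345, draw]
  RT 30: heading 345 -> 315
]
Final: pos=(0,0), heading=315, 12 segment(s) drawn

Start position: (0, 0)
Final position: (0, 0)
Distance = 0; < 1e-6 -> CLOSED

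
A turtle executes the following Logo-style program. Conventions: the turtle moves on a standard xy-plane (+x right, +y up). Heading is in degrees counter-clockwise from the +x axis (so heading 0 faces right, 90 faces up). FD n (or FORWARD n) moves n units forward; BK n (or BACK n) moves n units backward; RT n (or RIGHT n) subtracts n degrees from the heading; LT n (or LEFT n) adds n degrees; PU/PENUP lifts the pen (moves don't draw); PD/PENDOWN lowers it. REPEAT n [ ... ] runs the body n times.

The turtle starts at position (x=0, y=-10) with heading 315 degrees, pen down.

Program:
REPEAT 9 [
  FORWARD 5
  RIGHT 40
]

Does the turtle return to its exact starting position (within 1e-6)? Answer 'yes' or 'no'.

Executing turtle program step by step:
Start: pos=(0,-10), heading=315, pen down
REPEAT 9 [
  -- iteration 1/9 --
  FD 5: (0,-10) -> (3.536,-13.536) [heading=315, draw]
  RT 40: heading 315 -> 275
  -- iteration 2/9 --
  FD 5: (3.536,-13.536) -> (3.971,-18.517) [heading=275, draw]
  RT 40: heading 275 -> 235
  -- iteration 3/9 --
  FD 5: (3.971,-18.517) -> (1.103,-22.612) [heading=235, draw]
  RT 40: heading 235 -> 195
  -- iteration 4/9 --
  FD 5: (1.103,-22.612) -> (-3.726,-23.906) [heading=195, draw]
  RT 40: heading 195 -> 155
  -- iteration 5/9 --
  FD 5: (-3.726,-23.906) -> (-8.258,-21.793) [heading=155, draw]
  RT 40: heading 155 -> 115
  -- iteration 6/9 --
  FD 5: (-8.258,-21.793) -> (-10.371,-17.262) [heading=115, draw]
  RT 40: heading 115 -> 75
  -- iteration 7/9 --
  FD 5: (-10.371,-17.262) -> (-9.077,-12.432) [heading=75, draw]
  RT 40: heading 75 -> 35
  -- iteration 8/9 --
  FD 5: (-9.077,-12.432) -> (-4.981,-9.564) [heading=35, draw]
  RT 40: heading 35 -> 355
  -- iteration 9/9 --
  FD 5: (-4.981,-9.564) -> (0,-10) [heading=355, draw]
  RT 40: heading 355 -> 315
]
Final: pos=(0,-10), heading=315, 9 segment(s) drawn

Start position: (0, -10)
Final position: (0, -10)
Distance = 0; < 1e-6 -> CLOSED

Answer: yes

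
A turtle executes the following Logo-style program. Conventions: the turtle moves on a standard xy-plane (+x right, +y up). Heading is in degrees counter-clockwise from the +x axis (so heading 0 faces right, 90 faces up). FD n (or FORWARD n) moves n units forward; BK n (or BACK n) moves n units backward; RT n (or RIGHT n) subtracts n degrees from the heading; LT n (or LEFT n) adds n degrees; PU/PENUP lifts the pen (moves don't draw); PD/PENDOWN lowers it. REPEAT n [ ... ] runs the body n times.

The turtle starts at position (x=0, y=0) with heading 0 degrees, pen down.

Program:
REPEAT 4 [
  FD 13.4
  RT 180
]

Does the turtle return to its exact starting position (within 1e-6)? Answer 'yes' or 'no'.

Answer: yes

Derivation:
Executing turtle program step by step:
Start: pos=(0,0), heading=0, pen down
REPEAT 4 [
  -- iteration 1/4 --
  FD 13.4: (0,0) -> (13.4,0) [heading=0, draw]
  RT 180: heading 0 -> 180
  -- iteration 2/4 --
  FD 13.4: (13.4,0) -> (0,0) [heading=180, draw]
  RT 180: heading 180 -> 0
  -- iteration 3/4 --
  FD 13.4: (0,0) -> (13.4,0) [heading=0, draw]
  RT 180: heading 0 -> 180
  -- iteration 4/4 --
  FD 13.4: (13.4,0) -> (0,0) [heading=180, draw]
  RT 180: heading 180 -> 0
]
Final: pos=(0,0), heading=0, 4 segment(s) drawn

Start position: (0, 0)
Final position: (0, 0)
Distance = 0; < 1e-6 -> CLOSED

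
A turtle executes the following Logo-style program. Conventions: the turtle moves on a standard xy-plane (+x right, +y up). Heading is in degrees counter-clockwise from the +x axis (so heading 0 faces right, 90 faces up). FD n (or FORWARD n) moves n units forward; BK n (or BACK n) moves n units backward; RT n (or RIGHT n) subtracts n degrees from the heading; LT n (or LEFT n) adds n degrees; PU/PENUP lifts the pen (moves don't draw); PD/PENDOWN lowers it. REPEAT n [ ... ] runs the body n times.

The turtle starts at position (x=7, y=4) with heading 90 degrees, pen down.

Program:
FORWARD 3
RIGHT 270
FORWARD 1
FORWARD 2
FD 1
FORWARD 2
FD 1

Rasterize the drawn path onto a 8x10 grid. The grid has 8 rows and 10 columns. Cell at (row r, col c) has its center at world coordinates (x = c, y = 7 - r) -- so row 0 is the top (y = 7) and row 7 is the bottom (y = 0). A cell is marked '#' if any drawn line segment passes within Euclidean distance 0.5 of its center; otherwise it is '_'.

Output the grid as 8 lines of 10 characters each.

Segment 0: (7,4) -> (7,7)
Segment 1: (7,7) -> (6,7)
Segment 2: (6,7) -> (4,7)
Segment 3: (4,7) -> (3,7)
Segment 4: (3,7) -> (1,7)
Segment 5: (1,7) -> (0,7)

Answer: ########__
_______#__
_______#__
_______#__
__________
__________
__________
__________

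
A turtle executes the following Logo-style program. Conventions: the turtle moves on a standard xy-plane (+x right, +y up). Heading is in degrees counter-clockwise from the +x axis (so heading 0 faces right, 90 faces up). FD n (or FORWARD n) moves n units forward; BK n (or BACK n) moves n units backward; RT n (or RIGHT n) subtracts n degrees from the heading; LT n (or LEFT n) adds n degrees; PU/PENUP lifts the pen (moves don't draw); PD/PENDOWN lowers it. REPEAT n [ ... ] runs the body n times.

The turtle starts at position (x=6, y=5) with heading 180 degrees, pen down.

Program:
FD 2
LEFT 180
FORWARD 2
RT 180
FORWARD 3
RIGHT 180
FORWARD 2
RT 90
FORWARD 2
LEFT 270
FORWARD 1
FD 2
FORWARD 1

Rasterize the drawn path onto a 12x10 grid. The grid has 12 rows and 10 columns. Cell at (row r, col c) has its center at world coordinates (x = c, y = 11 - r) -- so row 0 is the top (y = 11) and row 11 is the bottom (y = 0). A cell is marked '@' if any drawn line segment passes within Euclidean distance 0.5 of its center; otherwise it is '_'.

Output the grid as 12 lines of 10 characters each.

Segment 0: (6,5) -> (4,5)
Segment 1: (4,5) -> (6,5)
Segment 2: (6,5) -> (3,5)
Segment 3: (3,5) -> (5,5)
Segment 4: (5,5) -> (5,3)
Segment 5: (5,3) -> (4,3)
Segment 6: (4,3) -> (2,3)
Segment 7: (2,3) -> (1,3)

Answer: __________
__________
__________
__________
__________
__________
___@@@@___
_____@____
_@@@@@____
__________
__________
__________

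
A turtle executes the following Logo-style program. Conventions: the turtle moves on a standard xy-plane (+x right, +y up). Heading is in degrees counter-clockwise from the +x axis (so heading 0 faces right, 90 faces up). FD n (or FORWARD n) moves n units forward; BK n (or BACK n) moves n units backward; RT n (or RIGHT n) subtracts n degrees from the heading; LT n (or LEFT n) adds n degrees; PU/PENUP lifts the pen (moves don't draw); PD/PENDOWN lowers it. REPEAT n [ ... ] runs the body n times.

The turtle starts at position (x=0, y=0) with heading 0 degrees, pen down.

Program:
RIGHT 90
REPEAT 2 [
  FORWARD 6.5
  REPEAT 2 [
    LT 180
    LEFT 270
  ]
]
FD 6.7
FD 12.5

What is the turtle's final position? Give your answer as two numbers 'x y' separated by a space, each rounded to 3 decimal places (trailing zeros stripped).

Answer: 0 -19.2

Derivation:
Executing turtle program step by step:
Start: pos=(0,0), heading=0, pen down
RT 90: heading 0 -> 270
REPEAT 2 [
  -- iteration 1/2 --
  FD 6.5: (0,0) -> (0,-6.5) [heading=270, draw]
  REPEAT 2 [
    -- iteration 1/2 --
    LT 180: heading 270 -> 90
    LT 270: heading 90 -> 0
    -- iteration 2/2 --
    LT 180: heading 0 -> 180
    LT 270: heading 180 -> 90
  ]
  -- iteration 2/2 --
  FD 6.5: (0,-6.5) -> (0,0) [heading=90, draw]
  REPEAT 2 [
    -- iteration 1/2 --
    LT 180: heading 90 -> 270
    LT 270: heading 270 -> 180
    -- iteration 2/2 --
    LT 180: heading 180 -> 0
    LT 270: heading 0 -> 270
  ]
]
FD 6.7: (0,0) -> (0,-6.7) [heading=270, draw]
FD 12.5: (0,-6.7) -> (0,-19.2) [heading=270, draw]
Final: pos=(0,-19.2), heading=270, 4 segment(s) drawn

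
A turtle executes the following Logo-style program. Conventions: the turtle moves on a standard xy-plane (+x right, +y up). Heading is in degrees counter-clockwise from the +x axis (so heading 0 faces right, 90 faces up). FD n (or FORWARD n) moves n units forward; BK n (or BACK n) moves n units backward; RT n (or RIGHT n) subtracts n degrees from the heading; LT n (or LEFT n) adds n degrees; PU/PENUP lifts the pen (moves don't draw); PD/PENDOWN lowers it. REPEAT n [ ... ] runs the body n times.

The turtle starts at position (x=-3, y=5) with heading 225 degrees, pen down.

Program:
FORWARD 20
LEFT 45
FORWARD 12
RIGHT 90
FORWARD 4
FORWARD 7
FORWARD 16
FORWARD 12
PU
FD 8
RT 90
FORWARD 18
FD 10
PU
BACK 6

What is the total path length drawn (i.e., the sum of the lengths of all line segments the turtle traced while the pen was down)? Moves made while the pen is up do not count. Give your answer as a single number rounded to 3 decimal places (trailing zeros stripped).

Executing turtle program step by step:
Start: pos=(-3,5), heading=225, pen down
FD 20: (-3,5) -> (-17.142,-9.142) [heading=225, draw]
LT 45: heading 225 -> 270
FD 12: (-17.142,-9.142) -> (-17.142,-21.142) [heading=270, draw]
RT 90: heading 270 -> 180
FD 4: (-17.142,-21.142) -> (-21.142,-21.142) [heading=180, draw]
FD 7: (-21.142,-21.142) -> (-28.142,-21.142) [heading=180, draw]
FD 16: (-28.142,-21.142) -> (-44.142,-21.142) [heading=180, draw]
FD 12: (-44.142,-21.142) -> (-56.142,-21.142) [heading=180, draw]
PU: pen up
FD 8: (-56.142,-21.142) -> (-64.142,-21.142) [heading=180, move]
RT 90: heading 180 -> 90
FD 18: (-64.142,-21.142) -> (-64.142,-3.142) [heading=90, move]
FD 10: (-64.142,-3.142) -> (-64.142,6.858) [heading=90, move]
PU: pen up
BK 6: (-64.142,6.858) -> (-64.142,0.858) [heading=90, move]
Final: pos=(-64.142,0.858), heading=90, 6 segment(s) drawn

Segment lengths:
  seg 1: (-3,5) -> (-17.142,-9.142), length = 20
  seg 2: (-17.142,-9.142) -> (-17.142,-21.142), length = 12
  seg 3: (-17.142,-21.142) -> (-21.142,-21.142), length = 4
  seg 4: (-21.142,-21.142) -> (-28.142,-21.142), length = 7
  seg 5: (-28.142,-21.142) -> (-44.142,-21.142), length = 16
  seg 6: (-44.142,-21.142) -> (-56.142,-21.142), length = 12
Total = 71

Answer: 71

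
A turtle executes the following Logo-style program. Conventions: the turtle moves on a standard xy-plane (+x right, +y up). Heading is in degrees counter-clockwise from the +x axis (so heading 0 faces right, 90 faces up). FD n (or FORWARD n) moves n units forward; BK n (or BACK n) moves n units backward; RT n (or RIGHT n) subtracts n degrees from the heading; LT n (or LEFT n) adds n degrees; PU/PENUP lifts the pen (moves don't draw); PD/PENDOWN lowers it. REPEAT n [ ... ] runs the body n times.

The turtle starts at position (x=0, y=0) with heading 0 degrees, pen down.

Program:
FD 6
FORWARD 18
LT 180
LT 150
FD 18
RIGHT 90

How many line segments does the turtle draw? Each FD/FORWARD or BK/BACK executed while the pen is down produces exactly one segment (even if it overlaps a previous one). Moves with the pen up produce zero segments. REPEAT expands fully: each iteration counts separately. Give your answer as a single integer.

Executing turtle program step by step:
Start: pos=(0,0), heading=0, pen down
FD 6: (0,0) -> (6,0) [heading=0, draw]
FD 18: (6,0) -> (24,0) [heading=0, draw]
LT 180: heading 0 -> 180
LT 150: heading 180 -> 330
FD 18: (24,0) -> (39.588,-9) [heading=330, draw]
RT 90: heading 330 -> 240
Final: pos=(39.588,-9), heading=240, 3 segment(s) drawn
Segments drawn: 3

Answer: 3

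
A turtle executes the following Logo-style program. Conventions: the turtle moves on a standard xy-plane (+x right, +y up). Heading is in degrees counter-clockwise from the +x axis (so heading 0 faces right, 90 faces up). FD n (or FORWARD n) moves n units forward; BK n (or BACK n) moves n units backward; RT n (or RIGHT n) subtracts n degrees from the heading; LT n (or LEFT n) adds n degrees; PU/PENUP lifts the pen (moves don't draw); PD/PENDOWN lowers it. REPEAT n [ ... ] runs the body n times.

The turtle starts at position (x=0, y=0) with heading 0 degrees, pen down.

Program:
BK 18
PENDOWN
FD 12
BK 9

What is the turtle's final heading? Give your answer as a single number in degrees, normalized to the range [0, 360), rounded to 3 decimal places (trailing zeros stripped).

Answer: 0

Derivation:
Executing turtle program step by step:
Start: pos=(0,0), heading=0, pen down
BK 18: (0,0) -> (-18,0) [heading=0, draw]
PD: pen down
FD 12: (-18,0) -> (-6,0) [heading=0, draw]
BK 9: (-6,0) -> (-15,0) [heading=0, draw]
Final: pos=(-15,0), heading=0, 3 segment(s) drawn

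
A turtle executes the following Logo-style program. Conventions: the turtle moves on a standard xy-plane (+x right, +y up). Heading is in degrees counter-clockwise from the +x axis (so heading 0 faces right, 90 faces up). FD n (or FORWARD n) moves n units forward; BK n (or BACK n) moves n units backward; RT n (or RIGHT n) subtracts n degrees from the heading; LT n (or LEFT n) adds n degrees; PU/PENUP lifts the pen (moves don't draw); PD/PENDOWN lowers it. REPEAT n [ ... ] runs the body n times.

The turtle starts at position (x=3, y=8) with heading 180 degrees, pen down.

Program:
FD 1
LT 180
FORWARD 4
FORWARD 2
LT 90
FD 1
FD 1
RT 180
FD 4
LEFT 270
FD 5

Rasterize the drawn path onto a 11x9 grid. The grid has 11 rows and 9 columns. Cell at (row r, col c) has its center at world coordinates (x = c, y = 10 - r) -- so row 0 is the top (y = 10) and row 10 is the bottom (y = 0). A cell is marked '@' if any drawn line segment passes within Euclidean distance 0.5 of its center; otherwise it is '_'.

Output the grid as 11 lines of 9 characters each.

Answer: ________@
________@
__@@@@@@@
________@
___@@@@@@
_________
_________
_________
_________
_________
_________

Derivation:
Segment 0: (3,8) -> (2,8)
Segment 1: (2,8) -> (6,8)
Segment 2: (6,8) -> (8,8)
Segment 3: (8,8) -> (8,9)
Segment 4: (8,9) -> (8,10)
Segment 5: (8,10) -> (8,6)
Segment 6: (8,6) -> (3,6)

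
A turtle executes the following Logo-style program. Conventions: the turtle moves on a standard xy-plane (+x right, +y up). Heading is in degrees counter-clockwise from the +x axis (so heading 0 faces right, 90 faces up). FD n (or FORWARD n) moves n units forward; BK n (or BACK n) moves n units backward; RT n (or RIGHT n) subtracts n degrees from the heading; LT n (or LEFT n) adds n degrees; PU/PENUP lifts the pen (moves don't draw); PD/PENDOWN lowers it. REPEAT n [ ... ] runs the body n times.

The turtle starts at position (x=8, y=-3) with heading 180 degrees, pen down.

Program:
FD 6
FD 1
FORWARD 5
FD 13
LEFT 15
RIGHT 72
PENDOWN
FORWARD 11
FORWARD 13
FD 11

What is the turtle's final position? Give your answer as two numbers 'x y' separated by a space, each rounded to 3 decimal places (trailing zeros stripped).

Executing turtle program step by step:
Start: pos=(8,-3), heading=180, pen down
FD 6: (8,-3) -> (2,-3) [heading=180, draw]
FD 1: (2,-3) -> (1,-3) [heading=180, draw]
FD 5: (1,-3) -> (-4,-3) [heading=180, draw]
FD 13: (-4,-3) -> (-17,-3) [heading=180, draw]
LT 15: heading 180 -> 195
RT 72: heading 195 -> 123
PD: pen down
FD 11: (-17,-3) -> (-22.991,6.225) [heading=123, draw]
FD 13: (-22.991,6.225) -> (-30.071,17.128) [heading=123, draw]
FD 11: (-30.071,17.128) -> (-36.062,26.353) [heading=123, draw]
Final: pos=(-36.062,26.353), heading=123, 7 segment(s) drawn

Answer: -36.062 26.353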